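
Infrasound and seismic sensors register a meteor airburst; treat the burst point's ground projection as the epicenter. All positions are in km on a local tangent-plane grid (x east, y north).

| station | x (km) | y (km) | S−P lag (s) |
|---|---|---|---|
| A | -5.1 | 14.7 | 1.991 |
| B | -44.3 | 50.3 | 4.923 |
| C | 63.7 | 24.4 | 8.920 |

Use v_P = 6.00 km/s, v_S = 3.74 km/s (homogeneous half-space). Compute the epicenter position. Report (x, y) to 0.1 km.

-23.0 km east, 6.3 km north

Distance from S−P lag: d = Δt · v_P v_S / (v_P − v_S) = Δt · (6.00·3.74)/(6.00−3.74) ≈ 9.9292·Δt.
So d_A = 19.77, d_B = 48.88, d_C = 88.57 km.
Circle about each station: (x + 5.1)² + (y − 14.7)² = 19.77²; (x + 44.3)² + (y − 50.3)² = 48.88²; (x − 63.7)² + (y − 24.4)² = 88.57².
Subtracting the A equation from the B and C equations removes the quadratic terms:
-78.4 x + 71.2 y = 2252.08
137.6 x + 19.4 y = -3042.84
Solving the 2×2 system: x ≈ -23.0, y ≈ 6.3 km.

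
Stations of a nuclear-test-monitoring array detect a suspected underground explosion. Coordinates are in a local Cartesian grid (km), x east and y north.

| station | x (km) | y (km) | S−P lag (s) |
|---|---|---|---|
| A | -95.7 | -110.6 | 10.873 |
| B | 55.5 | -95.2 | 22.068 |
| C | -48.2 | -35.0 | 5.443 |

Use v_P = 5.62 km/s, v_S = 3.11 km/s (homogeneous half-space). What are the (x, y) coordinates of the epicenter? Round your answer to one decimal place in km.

-86.1 km east, -35.5 km north

Distance from S−P lag: d = Δt · v_P v_S / (v_P − v_S) = Δt · (5.62·3.11)/(5.62−3.11) ≈ 6.9634·Δt.
So d_A = 75.71, d_B = 153.67, d_C = 37.90 km.
Circle about each station: (x + 95.7)² + (y + 110.6)² = 75.71²; (x − 55.5)² + (y + 95.2)² = 153.67²; (x + 48.2)² + (y + 35.0)² = 37.90².
Subtracting pairs of circle equations eliminates x²+y² and gives linear equations (the radical axes):
302.4 x + 30.8 y = -27130.02
95.0 x + 151.2 y = -13547.02
Solving the 2×2 system: x ≈ -86.1, y ≈ -35.5 km.
Check against A (with the unrounded x, y): √((x + 95.7)²+(y + 110.6)²) = 75.71 ≈ 75.71 km. ✓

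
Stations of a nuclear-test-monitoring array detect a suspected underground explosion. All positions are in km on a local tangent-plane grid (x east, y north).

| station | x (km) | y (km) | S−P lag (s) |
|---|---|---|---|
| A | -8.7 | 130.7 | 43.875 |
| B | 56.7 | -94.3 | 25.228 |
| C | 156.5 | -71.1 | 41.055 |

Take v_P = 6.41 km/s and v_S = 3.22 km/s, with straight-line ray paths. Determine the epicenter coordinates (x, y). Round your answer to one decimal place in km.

Distance from S−P lag: d = Δt · v_P v_S / (v_P − v_S) = Δt · (6.41·3.22)/(6.41−3.22) ≈ 6.4703·Δt.
So d_A = 283.88, d_B = 163.23, d_C = 265.64 km.
Circle about each station: (x + 8.7)² + (y − 130.7)² = 283.88²; (x − 56.7)² + (y + 94.3)² = 163.23²; (x − 156.5)² + (y + 71.1)² = 265.64².
Subtracting pairs of circle equations eliminates x²+y² and gives linear equations (the radical axes):
130.8 x − 450.0 y = 48893.02
330.4 x − 403.6 y = 22412.52
Solving the 2×2 system: x ≈ -100.6, y ≈ -137.9 km.

-100.6 km east, -137.9 km north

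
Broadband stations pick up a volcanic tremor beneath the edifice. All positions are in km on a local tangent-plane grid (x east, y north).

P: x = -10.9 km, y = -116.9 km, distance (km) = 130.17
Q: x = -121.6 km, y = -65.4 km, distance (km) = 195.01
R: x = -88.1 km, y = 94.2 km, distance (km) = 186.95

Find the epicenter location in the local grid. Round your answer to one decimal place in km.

(65.9, -11.8)

Circle about each station: (x + 10.9)² + (y + 116.9)² = 130.17²; (x + 121.6)² + (y + 65.4)² = 195.01²; (x + 88.1)² + (y − 94.2)² = 186.95².
Subtracting pairs of circle equations eliminates x²+y² and gives linear equations (the radical axes):
-221.4 x + 103.0 y = -15805.37
-154.4 x + 422.2 y = -15155.24
Solving the 2×2 system: x ≈ 65.9, y ≈ -11.8 km.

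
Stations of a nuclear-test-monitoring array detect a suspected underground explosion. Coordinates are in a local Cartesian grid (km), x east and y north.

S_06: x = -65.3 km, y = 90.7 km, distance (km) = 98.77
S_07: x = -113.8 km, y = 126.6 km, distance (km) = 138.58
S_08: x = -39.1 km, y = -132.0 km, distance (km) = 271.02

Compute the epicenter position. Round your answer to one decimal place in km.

24.7 km east, 131.4 km north

Circle about each station: (x + 65.3)² + (y − 90.7)² = 98.77²; (x + 113.8)² + (y − 126.6)² = 138.58²; (x + 39.1)² + (y + 132.0)² = 271.02².
Subtracting pairs of circle equations eliminates x²+y² and gives linear equations (the radical axes):
-97.0 x + 71.8 y = 7038.52
52.4 x − 445.4 y = -57234.10
Solving the 2×2 system: x ≈ 24.7, y ≈ 131.4 km.
Check against S_06 (with the unrounded x, y): √((x + 65.3)²+(y − 90.7)²) = 98.78 ≈ 98.77 km. ✓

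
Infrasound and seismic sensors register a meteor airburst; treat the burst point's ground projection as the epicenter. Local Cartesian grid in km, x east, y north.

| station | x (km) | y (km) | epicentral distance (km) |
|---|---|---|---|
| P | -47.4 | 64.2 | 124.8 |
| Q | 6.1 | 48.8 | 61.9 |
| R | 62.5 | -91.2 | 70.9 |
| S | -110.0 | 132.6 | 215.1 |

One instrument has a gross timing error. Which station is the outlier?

Solve using three stations at a time. Using P, R, S (subtract circle equations pairwise → linear system) gives (x, y) ≈ (5.6, -48.8).
Distances from that point to each station vs reported:
  P: calculated 124.8 vs reported 124.8 → residual 0.0 km
  Q: calculated 97.6 vs reported 61.9 → residual 35.7 km
  R: calculated 71.0 vs reported 70.9 → residual 0.1 km
  S: calculated 215.1 vs reported 215.1 → residual 0.0 km
P, R, S are mutually consistent (residuals ≈ 0); Q is off by 35.7 km.

Q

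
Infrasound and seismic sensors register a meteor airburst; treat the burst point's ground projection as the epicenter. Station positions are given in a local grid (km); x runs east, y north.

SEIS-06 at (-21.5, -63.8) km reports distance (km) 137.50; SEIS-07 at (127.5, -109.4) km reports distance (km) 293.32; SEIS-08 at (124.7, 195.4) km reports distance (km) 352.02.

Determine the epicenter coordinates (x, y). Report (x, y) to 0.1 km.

(-152.4, -21.7)

Circle about each station: (x + 21.5)² + (y + 63.8)² = 137.50²; (x − 127.5)² + (y + 109.4)² = 293.32²; (x − 124.7)² + (y − 195.4)² = 352.02².
Subtracting pairs of circle equations eliminates x²+y² and gives linear equations (the radical axes):
298.0 x − 91.2 y = -43438.45
292.4 x + 518.4 y = -55813.27
Solving the 2×2 system: x ≈ -152.4, y ≈ -21.7 km.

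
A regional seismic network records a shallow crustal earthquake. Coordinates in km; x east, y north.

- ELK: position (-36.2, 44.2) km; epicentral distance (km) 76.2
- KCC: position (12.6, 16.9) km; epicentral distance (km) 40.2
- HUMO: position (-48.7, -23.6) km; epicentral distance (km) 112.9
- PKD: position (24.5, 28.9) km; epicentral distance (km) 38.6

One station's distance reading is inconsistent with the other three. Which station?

Solve using three stations at a time. Using ELK, KCC, HUMO (subtract circle equations pairwise → linear system) gives (x, y) ≈ (39.9, 46.3).
Distances from that point to each station vs reported:
  ELK: calculated 76.2 vs reported 76.2 → residual 0.0 km
  KCC: calculated 40.1 vs reported 40.2 → residual 0.1 km
  HUMO: calculated 112.9 vs reported 112.9 → residual 0.0 km
  PKD: calculated 23.3 vs reported 38.6 → residual 15.3 km
ELK, KCC, HUMO are mutually consistent (residuals ≈ 0); PKD is off by 15.3 km.

PKD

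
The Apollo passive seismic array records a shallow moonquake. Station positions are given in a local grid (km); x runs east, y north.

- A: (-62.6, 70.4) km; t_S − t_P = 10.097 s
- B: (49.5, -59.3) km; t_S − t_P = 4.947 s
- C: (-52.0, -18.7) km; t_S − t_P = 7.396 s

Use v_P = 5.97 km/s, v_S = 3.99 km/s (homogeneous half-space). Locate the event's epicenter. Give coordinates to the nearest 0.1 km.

Distance from S−P lag: d = Δt · v_P v_S / (v_P − v_S) = Δt · (5.97·3.99)/(5.97−3.99) ≈ 12.0305·Δt.
So d_A = 121.47, d_B = 59.51, d_C = 88.98 km.
Circle about each station: (x + 62.6)² + (y − 70.4)² = 121.47²; (x − 49.5)² + (y + 59.3)² = 59.51²; (x + 52.0)² + (y + 18.7)² = 88.98².
Subtracting the A equation from the B and C equations removes the quadratic terms:
224.2 x − 259.4 y = 8305.34
21.2 x − 178.2 y = 1016.29
Solving the 2×2 system: x ≈ 35.3, y ≈ -1.5 km.

35.3 km east, -1.5 km north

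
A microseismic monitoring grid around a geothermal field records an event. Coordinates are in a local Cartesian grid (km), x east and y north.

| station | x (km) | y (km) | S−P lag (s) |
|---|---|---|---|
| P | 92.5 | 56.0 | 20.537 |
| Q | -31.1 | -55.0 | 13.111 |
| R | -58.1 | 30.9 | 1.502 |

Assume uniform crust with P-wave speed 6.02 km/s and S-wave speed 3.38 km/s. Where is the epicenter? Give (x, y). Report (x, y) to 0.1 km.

Distance from S−P lag: d = Δt · v_P v_S / (v_P − v_S) = Δt · (6.02·3.38)/(6.02−3.38) ≈ 7.7074·Δt.
So d_P = 158.29, d_Q = 101.05, d_R = 11.58 km.
Circle about each station: (x − 92.5)² + (y − 56.0)² = 158.29²; (x + 31.1)² + (y + 55.0)² = 101.05²; (x + 58.1)² + (y − 30.9)² = 11.58².
Subtracting the P equation from the Q and R equations removes the quadratic terms:
-247.2 x − 222.0 y = 7144.58
-301.2 x − 50.2 y = 17559.80
Solving the 2×2 system: x ≈ -65.0, y ≈ 40.2 km.
Check against P (with the unrounded x, y): √((x − 92.5)²+(y − 56.0)²) = 158.29 ≈ 158.29 km. ✓

-65.0 km east, 40.2 km north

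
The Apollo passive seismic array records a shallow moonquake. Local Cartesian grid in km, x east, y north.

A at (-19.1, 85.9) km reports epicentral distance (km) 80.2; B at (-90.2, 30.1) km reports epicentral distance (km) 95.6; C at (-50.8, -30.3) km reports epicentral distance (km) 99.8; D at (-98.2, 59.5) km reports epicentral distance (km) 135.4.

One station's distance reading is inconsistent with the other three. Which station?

Solve using three stations at a time. Using A, C, D (subtract circle equations pairwise → linear system) gives (x, y) ≈ (32.7, 24.5).
Distances from that point to each station vs reported:
  A: calculated 80.3 vs reported 80.2 → residual 0.1 km
  B: calculated 123.0 vs reported 95.6 → residual 27.4 km
  C: calculated 99.9 vs reported 99.8 → residual 0.1 km
  D: calculated 135.4 vs reported 135.4 → residual 0.0 km
A, C, D are mutually consistent (residuals ≈ 0); B is off by 27.4 km.

B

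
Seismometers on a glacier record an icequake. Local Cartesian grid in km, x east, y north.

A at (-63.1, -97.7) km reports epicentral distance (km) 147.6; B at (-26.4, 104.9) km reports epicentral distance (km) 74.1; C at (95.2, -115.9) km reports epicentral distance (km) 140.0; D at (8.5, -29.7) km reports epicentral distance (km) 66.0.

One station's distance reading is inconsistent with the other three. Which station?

Solve using three stations at a time. Using A, B, D (subtract circle equations pairwise → linear system) gives (x, y) ≈ (0.0, 35.7).
Distances from that point to each station vs reported:
  A: calculated 147.6 vs reported 147.6 → residual 0.0 km
  B: calculated 74.1 vs reported 74.1 → residual 0.0 km
  C: calculated 179.0 vs reported 140.0 → residual 39.0 km
  D: calculated 66.0 vs reported 66.0 → residual 0.0 km
A, B, D are mutually consistent (residuals ≈ 0); C is off by 39.0 km.

C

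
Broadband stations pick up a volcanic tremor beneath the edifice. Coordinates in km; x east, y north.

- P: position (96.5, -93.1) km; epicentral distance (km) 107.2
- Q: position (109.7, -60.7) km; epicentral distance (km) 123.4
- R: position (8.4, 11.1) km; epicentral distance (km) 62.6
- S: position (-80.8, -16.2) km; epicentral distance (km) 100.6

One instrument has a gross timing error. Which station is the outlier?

R

Solve using three stations at a time. Using P, Q, S (subtract circle equations pairwise → linear system) gives (x, y) ≈ (-10.6, -88.2).
Distances from that point to each station vs reported:
  P: calculated 107.2 vs reported 107.2 → residual 0.0 km
  Q: calculated 123.4 vs reported 123.4 → residual 0.0 km
  R: calculated 101.1 vs reported 62.6 → residual 38.5 km
  S: calculated 100.6 vs reported 100.6 → residual 0.0 km
P, Q, S are mutually consistent (residuals ≈ 0); R is off by 38.5 km.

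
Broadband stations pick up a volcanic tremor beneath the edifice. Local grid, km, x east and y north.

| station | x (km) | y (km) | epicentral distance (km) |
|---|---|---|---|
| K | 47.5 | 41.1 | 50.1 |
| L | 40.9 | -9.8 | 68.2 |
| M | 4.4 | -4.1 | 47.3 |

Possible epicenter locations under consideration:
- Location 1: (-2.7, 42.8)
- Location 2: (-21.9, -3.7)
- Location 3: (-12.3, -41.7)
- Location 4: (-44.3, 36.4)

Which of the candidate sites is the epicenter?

For each candidate, compare |candidate − station| to the reported distance:
Location 1: residuals K 0.1, L 0.1, M 0.1 → max 0.1 km
Location 2: residuals K 32.5, L 5.1, M 21.0 → max 32.5 km
Location 3: residuals K 52.0, L 6.2, M 6.2 → max 52.0 km
Location 4: residuals K 41.8, L 28.7, M 16.0 → max 41.8 km
Only Location 1 has all residuals ≈ 0.

Location 1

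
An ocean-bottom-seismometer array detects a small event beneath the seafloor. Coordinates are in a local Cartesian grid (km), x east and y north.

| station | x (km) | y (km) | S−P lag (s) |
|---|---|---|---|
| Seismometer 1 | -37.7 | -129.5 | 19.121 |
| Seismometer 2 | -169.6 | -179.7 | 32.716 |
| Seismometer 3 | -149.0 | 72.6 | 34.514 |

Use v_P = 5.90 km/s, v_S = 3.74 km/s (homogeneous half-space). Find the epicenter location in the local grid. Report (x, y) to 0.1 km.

x ≈ 156.0 km, y ≈ -104.3 km

Distance from S−P lag: d = Δt · v_P v_S / (v_P − v_S) = Δt · (5.90·3.74)/(5.90−3.74) ≈ 10.2157·Δt.
So d_Seismometer 1 = 195.34, d_Seismometer 2 = 334.22, d_Seismometer 3 = 352.59 km.
Circle about each station: (x + 37.7)² + (y + 129.5)² = 195.34²; (x + 169.6)² + (y + 179.7)² = 334.22²; (x + 149.0)² + (y − 72.6)² = 352.59².
Subtracting pairs of circle equations eliminates x²+y² and gives linear equations (the radical axes):
-263.8 x − 100.4 y = -30680.58
-222.6 x + 404.2 y = -76881.77
Solving the 2×2 system: x ≈ 156.0, y ≈ -104.3 km.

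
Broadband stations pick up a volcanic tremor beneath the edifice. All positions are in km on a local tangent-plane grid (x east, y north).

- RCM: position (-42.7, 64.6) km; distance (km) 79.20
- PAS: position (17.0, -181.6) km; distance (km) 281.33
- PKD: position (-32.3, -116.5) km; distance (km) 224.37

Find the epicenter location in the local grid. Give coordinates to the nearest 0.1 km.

Circle about each station: (x + 42.7)² + (y − 64.6)² = 79.20²; (x − 17.0)² + (y + 181.6)² = 281.33²; (x + 32.3)² + (y + 116.5)² = 224.37².
Subtracting the RCM equation from the PAS and PKD equations removes the quadratic terms:
119.4 x − 492.4 y = -45602.82
20.8 x − 362.2 y = -35450.17
Solving the 2×2 system: x ≈ 28.4, y ≈ 99.5 km.

(28.4, 99.5)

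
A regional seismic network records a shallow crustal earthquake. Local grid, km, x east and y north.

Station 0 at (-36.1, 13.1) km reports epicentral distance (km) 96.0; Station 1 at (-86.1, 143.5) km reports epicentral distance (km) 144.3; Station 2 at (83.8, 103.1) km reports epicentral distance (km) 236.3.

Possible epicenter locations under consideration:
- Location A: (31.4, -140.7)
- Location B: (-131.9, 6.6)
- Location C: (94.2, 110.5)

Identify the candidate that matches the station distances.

Location B

For each candidate, compare |candidate − station| to the reported distance:
Location A: residuals Station 0 72.0, Station 1 163.2, Station 2 13.1 → max 163.2 km
Location B: residuals Station 0 0.0, Station 1 0.1, Station 2 0.0 → max 0.1 km
Location C: residuals Station 0 66.7, Station 1 39.0, Station 2 223.5 → max 223.5 km
Only Location B has all residuals ≈ 0.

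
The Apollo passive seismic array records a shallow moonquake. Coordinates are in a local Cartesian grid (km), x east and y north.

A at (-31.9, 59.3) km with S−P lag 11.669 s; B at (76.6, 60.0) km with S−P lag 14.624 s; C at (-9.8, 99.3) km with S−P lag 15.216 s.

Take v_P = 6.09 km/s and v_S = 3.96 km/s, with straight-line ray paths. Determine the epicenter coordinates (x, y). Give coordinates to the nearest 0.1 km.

-22.7 km east, -72.5 km north

Distance from S−P lag: d = Δt · v_P v_S / (v_P − v_S) = Δt · (6.09·3.96)/(6.09−3.96) ≈ 11.3223·Δt.
So d_A = 132.12, d_B = 165.58, d_C = 172.28 km.
Circle about each station: (x + 31.9)² + (y − 59.3)² = 132.12²; (x − 76.6)² + (y − 60.0)² = 165.58²; (x + 9.8)² + (y − 99.3)² = 172.28².
Subtracting the A equation from the B and C equations removes the quadratic terms:
217.0 x + 1.4 y = -5027.58
44.2 x + 80.0 y = -6802.27
Solving the 2×2 system: x ≈ -22.7, y ≈ -72.5 km.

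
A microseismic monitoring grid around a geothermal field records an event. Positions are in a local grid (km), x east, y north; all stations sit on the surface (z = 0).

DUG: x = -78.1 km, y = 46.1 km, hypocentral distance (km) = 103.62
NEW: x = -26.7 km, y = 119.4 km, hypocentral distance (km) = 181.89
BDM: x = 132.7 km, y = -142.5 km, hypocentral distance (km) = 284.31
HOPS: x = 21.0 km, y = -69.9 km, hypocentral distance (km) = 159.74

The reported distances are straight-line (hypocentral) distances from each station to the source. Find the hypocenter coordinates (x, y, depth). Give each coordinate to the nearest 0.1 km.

(-117.4, -24.1, 65.3)

Each station gives a sphere (x−x_i)² + (y−y_i)² + z² = d_i² (stations at z=0).
Subtracting the DUG sphere from NEW and BDM: z² cancels, leaving linear equations in x and y:
102.8 x + 146.6 y = -15602.44
421.6 x − 377.2 y = -40404.35
Solving: x ≈ -117.401, y ≈ -24.104 km (keep extra digits for the depth step; rounded: -117.4, -24.1).
Then from the DUG sphere: z² = 103.62² − (x + 78.1)² − (y − 46.1)² with x = -117.401, y = -24.104, so z ≈ 65.299 ≈ 65.3 km.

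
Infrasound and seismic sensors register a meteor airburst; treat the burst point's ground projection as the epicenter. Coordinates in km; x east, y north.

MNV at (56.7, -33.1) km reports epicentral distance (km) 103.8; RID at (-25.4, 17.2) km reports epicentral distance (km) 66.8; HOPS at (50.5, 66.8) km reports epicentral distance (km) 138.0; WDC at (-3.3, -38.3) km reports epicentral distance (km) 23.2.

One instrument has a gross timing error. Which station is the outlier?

Solve using three stations at a time. Using RID, HOPS, WDC (subtract circle equations pairwise → linear system) gives (x, y) ≈ (-23.6, -49.6).
Distances from that point to each station vs reported:
  MNV: calculated 82.0 vs reported 103.8 → residual 21.8 km
  RID: calculated 66.8 vs reported 66.8 → residual 0.0 km
  HOPS: calculated 138.0 vs reported 138.0 → residual 0.0 km
  WDC: calculated 23.3 vs reported 23.2 → residual 0.1 km
RID, HOPS, WDC are mutually consistent (residuals ≈ 0); MNV is off by 21.8 km.

MNV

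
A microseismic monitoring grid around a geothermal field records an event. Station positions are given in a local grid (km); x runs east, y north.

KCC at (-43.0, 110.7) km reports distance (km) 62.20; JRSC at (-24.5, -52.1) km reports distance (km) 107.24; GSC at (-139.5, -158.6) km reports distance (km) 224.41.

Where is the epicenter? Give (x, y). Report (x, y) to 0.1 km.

x ≈ -57.0 km, y ≈ 50.1 km

Circle about each station: (x + 43.0)² + (y − 110.7)² = 62.20²; (x + 24.5)² + (y + 52.1)² = 107.24²; (x + 139.5)² + (y + 158.6)² = 224.41².
Subtracting pairs of circle equations eliminates x²+y² and gives linear equations (the radical axes):
37.0 x − 325.6 y = -18420.41
-193.0 x − 538.6 y = -15980.29
Solving the 2×2 system: x ≈ -57.0, y ≈ 50.1 km.
Check against KCC (with the unrounded x, y): √((x + 43.0)²+(y − 110.7)²) = 62.20 ≈ 62.20 km. ✓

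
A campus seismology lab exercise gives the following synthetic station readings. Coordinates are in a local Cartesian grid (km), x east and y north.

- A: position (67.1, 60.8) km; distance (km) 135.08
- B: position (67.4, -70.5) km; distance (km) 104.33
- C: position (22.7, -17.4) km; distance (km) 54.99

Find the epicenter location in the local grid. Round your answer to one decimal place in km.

(-30.0, -33.1)

Circle about each station: (x − 67.1)² + (y − 60.8)² = 135.08²; (x − 67.4)² + (y + 70.5)² = 104.33²; (x − 22.7)² + (y + 17.4)² = 54.99².
Subtracting pairs of circle equations eliminates x²+y² and gives linear equations (the radical axes):
0.6 x − 262.6 y = 8675.82
-88.8 x − 156.4 y = 7841.71
Solving the 2×2 system: x ≈ -30.0, y ≈ -33.1 km.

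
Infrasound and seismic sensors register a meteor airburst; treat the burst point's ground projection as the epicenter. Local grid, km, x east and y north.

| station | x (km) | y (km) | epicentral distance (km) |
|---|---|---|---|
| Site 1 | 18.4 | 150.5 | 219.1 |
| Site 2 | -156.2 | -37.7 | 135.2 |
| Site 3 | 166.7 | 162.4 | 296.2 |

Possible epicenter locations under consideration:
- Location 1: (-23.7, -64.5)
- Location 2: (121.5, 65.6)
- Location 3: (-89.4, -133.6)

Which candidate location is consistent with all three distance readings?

Location 1

For each candidate, compare |candidate − station| to the reported distance:
Location 1: residuals Site 1 0.0, Site 2 0.0, Site 3 0.0 → max 0.0 km
Location 2: residuals Site 1 85.5, Site 2 161.1, Site 3 189.4 → max 189.4 km
Location 3: residuals Site 1 84.8, Site 2 18.3, Site 3 95.2 → max 95.2 km
Only Location 1 has all residuals ≈ 0.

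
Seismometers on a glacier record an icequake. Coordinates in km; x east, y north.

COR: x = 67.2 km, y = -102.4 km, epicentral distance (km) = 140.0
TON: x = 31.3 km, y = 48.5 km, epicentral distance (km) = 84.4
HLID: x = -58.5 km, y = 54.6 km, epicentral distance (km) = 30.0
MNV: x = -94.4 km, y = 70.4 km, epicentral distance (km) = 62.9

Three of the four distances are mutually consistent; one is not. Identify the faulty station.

COR

Solve using three stations at a time. Using TON, HLID, MNV (subtract circle equations pairwise → linear system) gives (x, y) ≈ (-50.0, 25.9).
Distances from that point to each station vs reported:
  COR: calculated 173.8 vs reported 140.0 → residual 33.8 km
  TON: calculated 84.4 vs reported 84.4 → residual 0.0 km
  HLID: calculated 29.9 vs reported 30.0 → residual 0.1 km
  MNV: calculated 62.9 vs reported 62.9 → residual 0.0 km
TON, HLID, MNV are mutually consistent (residuals ≈ 0); COR is off by 33.8 km.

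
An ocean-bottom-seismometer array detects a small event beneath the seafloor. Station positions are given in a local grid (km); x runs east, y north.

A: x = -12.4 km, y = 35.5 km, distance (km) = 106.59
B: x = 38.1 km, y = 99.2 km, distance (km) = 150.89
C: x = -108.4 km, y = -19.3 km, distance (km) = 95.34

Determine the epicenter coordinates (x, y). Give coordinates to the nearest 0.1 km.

Circle about each station: (x + 12.4)² + (y − 35.5)² = 106.59²; (x − 38.1)² + (y − 99.2)² = 150.89²; (x + 108.4)² + (y + 19.3)² = 95.34².
Subtracting the A equation from the B and C equations removes the quadratic terms:
101.0 x + 127.4 y = -1528.12
-192.0 x − 109.6 y = 12980.75
Solving the 2×2 system: x ≈ -111.0, y ≈ 76.0 km.

(-111.0, 76.0)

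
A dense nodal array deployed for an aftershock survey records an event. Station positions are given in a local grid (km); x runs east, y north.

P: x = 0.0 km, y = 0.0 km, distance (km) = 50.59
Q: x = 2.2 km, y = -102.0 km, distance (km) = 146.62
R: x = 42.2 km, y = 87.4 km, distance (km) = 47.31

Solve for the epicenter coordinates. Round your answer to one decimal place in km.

Circle about each station: x² + y² = 50.59²; (x − 2.2)² + (y + 102.0)² = 146.62²; (x − 42.2)² + (y − 87.4)² = 47.31².
Subtracting the P equation from the Q and R equations removes the quadratic terms:
4.4 x − 204.0 y = -8529.24
84.4 x + 174.8 y = 9740.71
Solving the 2×2 system: x ≈ 27.6, y ≈ 42.4 km.

x ≈ 27.6 km, y ≈ 42.4 km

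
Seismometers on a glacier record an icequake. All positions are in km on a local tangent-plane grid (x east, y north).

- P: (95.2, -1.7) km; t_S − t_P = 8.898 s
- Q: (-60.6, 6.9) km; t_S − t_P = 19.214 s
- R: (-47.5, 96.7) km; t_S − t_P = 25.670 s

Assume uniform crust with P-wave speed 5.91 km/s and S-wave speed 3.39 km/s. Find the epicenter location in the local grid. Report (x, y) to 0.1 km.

(72.2, -68.6)

Distance from S−P lag: d = Δt · v_P v_S / (v_P − v_S) = Δt · (5.91·3.39)/(5.91−3.39) ≈ 7.9504·Δt.
So d_P = 70.74, d_Q = 152.76, d_R = 204.09 km.
Circle about each station: (x − 95.2)² + (y + 1.7)² = 70.74²; (x + 60.6)² + (y − 6.9)² = 152.76²; (x + 47.5)² + (y − 96.7)² = 204.09².
Subtracting the P equation from the Q and R equations removes the quadratic terms:
-311.6 x + 17.2 y = -23677.43
-285.4 x + 196.8 y = -34107.37
Solving the 2×2 system: x ≈ 72.2, y ≈ -68.6 km.
Check against P (with the unrounded x, y): √((x − 95.2)²+(y + 1.7)²) = 70.75 ≈ 70.74 km. ✓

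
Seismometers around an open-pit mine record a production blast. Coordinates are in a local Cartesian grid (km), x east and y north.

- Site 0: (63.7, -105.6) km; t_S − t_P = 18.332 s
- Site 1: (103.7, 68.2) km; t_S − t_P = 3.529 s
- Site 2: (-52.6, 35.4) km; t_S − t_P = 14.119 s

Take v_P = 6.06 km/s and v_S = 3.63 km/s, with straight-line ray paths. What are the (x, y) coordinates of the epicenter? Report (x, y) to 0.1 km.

Distance from S−P lag: d = Δt · v_P v_S / (v_P − v_S) = Δt · (6.06·3.63)/(6.06−3.63) ≈ 9.0526·Δt.
So d_Site 0 = 165.95, d_Site 1 = 31.95, d_Site 2 = 127.81 km.
Circle about each station: (x − 63.7)² + (y + 105.6)² = 165.95²; (x − 103.7)² + (y − 68.2)² = 31.95²; (x + 52.6)² + (y − 35.4)² = 127.81².
Subtracting the Site 0 equation from the Site 1 and Site 2 equations removes the quadratic terms:
80.0 x + 347.6 y = 26714.48
-232.6 x + 282.0 y = 14.88
Solving the 2×2 system: x ≈ 72.8, y ≈ 60.1 km.

(72.8, 60.1)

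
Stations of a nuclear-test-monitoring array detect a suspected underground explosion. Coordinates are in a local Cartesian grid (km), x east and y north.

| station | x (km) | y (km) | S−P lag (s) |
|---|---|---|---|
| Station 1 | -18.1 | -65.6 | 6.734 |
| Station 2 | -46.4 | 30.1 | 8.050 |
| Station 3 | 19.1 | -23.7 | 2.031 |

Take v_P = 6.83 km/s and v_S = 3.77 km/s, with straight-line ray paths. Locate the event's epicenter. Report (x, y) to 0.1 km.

Distance from S−P lag: d = Δt · v_P v_S / (v_P − v_S) = Δt · (6.83·3.77)/(6.83−3.77) ≈ 8.4147·Δt.
So d_Station 1 = 56.66, d_Station 2 = 67.74, d_Station 3 = 17.09 km.
Circle about each station: (x + 18.1)² + (y + 65.6)² = 56.66²; (x + 46.4)² + (y − 30.1)² = 67.74²; (x − 19.1)² + (y + 23.7)² = 17.09².
Subtracting the Station 1 equation from the Station 2 and Station 3 equations removes the quadratic terms:
-56.6 x + 191.4 y = -2950.35
74.4 x + 83.8 y = -786.18
Solving the 2×2 system: x ≈ 5.1, y ≈ -13.9 km.

5.1 km east, -13.9 km north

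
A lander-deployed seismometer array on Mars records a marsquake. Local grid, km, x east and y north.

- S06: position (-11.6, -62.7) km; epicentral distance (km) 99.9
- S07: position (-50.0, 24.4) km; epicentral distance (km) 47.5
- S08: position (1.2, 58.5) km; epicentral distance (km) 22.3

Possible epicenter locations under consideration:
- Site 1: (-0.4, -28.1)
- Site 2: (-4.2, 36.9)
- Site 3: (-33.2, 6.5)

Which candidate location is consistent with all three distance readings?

Site 2

For each candidate, compare |candidate − station| to the reported distance:
Site 1: residuals S06 63.5, S07 24.7, S08 64.3 → max 64.3 km
Site 2: residuals S06 0.0, S07 0.0, S08 0.0 → max 0.0 km
Site 3: residuals S06 27.4, S07 23.0, S08 40.0 → max 40.0 km
Only Site 2 has all residuals ≈ 0.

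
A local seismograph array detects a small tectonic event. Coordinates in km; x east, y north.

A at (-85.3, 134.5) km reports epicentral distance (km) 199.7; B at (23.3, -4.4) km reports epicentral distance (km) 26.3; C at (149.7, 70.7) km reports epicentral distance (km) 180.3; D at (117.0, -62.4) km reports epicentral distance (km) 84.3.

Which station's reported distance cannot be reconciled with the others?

Solve using three stations at a time. Using A, B, D (subtract circle equations pairwise → linear system) gives (x, y) ≈ (47.6, -14.6).
Distances from that point to each station vs reported:
  A: calculated 199.7 vs reported 199.7 → residual 0.0 km
  B: calculated 26.3 vs reported 26.3 → residual 0.0 km
  C: calculated 133.1 vs reported 180.3 → residual 47.2 km
  D: calculated 84.3 vs reported 84.3 → residual 0.0 km
A, B, D are mutually consistent (residuals ≈ 0); C is off by 47.2 km.

C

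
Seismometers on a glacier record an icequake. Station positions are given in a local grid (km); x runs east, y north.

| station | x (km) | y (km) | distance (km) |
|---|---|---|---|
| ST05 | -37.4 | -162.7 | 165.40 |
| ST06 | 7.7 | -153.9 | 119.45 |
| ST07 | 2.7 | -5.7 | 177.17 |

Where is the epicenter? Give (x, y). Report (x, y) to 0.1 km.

(125.4, -133.5)

Circle about each station: (x + 37.4)² + (y + 162.7)² = 165.40²; (x − 7.7)² + (y + 153.9)² = 119.45²; (x − 2.7)² + (y + 5.7)² = 177.17².
Subtracting the ST05 equation from the ST06 and ST07 equations removes the quadratic terms:
90.2 x + 17.6 y = 8963.31
80.2 x + 314.0 y = -31862.32
Solving the 2×2 system: x ≈ 125.4, y ≈ -133.5 km.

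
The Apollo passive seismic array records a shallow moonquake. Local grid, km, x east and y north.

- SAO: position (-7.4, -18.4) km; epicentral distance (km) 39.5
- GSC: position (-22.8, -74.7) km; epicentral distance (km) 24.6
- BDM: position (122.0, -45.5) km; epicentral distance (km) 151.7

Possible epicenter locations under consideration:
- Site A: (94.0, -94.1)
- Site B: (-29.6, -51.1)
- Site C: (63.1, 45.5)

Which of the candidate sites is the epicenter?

Site B

For each candidate, compare |candidate − station| to the reported distance:
Site A: residuals SAO 87.0, GSC 93.8, BDM 95.6 → max 95.6 km
Site B: residuals SAO 0.0, GSC 0.0, BDM 0.0 → max 0.0 km
Site C: residuals SAO 55.6, GSC 123.1, BDM 43.3 → max 123.1 km
Only Site B has all residuals ≈ 0.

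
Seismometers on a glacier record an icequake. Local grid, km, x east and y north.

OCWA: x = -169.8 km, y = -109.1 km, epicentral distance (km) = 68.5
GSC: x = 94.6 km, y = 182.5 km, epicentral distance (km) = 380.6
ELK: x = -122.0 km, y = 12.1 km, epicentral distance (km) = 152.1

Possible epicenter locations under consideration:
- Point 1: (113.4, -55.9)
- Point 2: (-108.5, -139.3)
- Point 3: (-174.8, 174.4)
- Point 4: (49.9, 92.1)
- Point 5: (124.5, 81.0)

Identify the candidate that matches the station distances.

Point 2

For each candidate, compare |candidate − station| to the reported distance:
Point 1: residuals OCWA 219.7, GSC 141.5, ELK 92.9 → max 219.7 km
Point 2: residuals OCWA 0.2, GSC 0.1, ELK 0.1 → max 0.2 km
Point 3: residuals OCWA 215.0, GSC 111.1, ELK 18.6 → max 215.0 km
Point 4: residuals OCWA 229.4, GSC 279.8, ELK 37.5 → max 279.8 km
Point 5: residuals OCWA 281.9, GSC 274.8, ELK 103.8 → max 281.9 km
Only Point 2 has all residuals ≈ 0.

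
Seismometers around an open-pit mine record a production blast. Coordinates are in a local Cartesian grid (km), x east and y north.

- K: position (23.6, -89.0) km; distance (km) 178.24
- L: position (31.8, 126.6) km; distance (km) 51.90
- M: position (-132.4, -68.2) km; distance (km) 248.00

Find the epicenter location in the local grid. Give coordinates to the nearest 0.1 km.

(62.7, 84.9)

Circle about each station: (x − 23.6)² + (y + 89.0)² = 178.24²; (x − 31.8)² + (y − 126.6)² = 51.90²; (x + 132.4)² + (y + 68.2)² = 248.00².
Subtracting pairs of circle equations eliminates x²+y² and gives linear equations (the radical axes):
16.4 x + 431.2 y = 37636.73
-312.0 x + 41.6 y = -16031.46
Solving the 2×2 system: x ≈ 62.7, y ≈ 84.9 km.
Check against K (with the unrounded x, y): √((x − 23.6)²+(y + 89.0)²) = 178.24 ≈ 178.24 km. ✓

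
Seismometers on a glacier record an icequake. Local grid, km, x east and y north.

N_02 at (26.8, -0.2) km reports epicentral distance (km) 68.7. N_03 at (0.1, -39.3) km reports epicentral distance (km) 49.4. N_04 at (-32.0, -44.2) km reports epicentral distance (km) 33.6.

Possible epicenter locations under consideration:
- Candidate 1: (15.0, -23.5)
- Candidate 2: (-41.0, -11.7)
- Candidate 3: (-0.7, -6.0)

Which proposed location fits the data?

Candidate 2

For each candidate, compare |candidate − station| to the reported distance:
Candidate 1: residuals N_02 42.6, N_03 27.7, N_04 17.8 → max 42.6 km
Candidate 2: residuals N_02 0.1, N_03 0.1, N_04 0.1 → max 0.1 km
Candidate 3: residuals N_02 40.6, N_03 16.1, N_04 15.8 → max 40.6 km
Only Candidate 2 has all residuals ≈ 0.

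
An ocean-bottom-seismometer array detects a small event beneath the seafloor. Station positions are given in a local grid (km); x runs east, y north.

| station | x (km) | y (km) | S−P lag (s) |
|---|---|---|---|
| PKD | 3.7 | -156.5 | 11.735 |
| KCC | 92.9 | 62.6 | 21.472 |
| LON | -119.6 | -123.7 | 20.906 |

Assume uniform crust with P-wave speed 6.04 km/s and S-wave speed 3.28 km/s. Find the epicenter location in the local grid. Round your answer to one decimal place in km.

Distance from S−P lag: d = Δt · v_P v_S / (v_P − v_S) = Δt · (6.04·3.28)/(6.04−3.28) ≈ 7.1780·Δt.
So d_PKD = 84.23, d_KCC = 154.13, d_LON = 150.06 km.
Circle about each station: (x − 3.7)² + (y + 156.5)² = 84.23²; (x − 92.9)² + (y − 62.6)² = 154.13²; (x + 119.6)² + (y + 123.7)² = 150.06².
Subtracting pairs of circle equations eliminates x²+y² and gives linear equations (the radical axes):
178.4 x + 438.2 y = -28618.13
-246.6 x + 65.6 y = -10323.40
Solving the 2×2 system: x ≈ 22.1, y ≈ -74.3 km.

(22.1, -74.3)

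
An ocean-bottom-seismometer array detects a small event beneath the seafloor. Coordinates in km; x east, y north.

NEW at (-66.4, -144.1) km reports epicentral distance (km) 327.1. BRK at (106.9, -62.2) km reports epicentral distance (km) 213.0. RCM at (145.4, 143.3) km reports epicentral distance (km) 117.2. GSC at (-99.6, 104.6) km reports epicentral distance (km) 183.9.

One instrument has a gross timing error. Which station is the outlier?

RCM

Solve using three stations at a time. Using NEW, BRK, GSC (subtract circle equations pairwise → linear system) gives (x, y) ≈ (78.9, 149.0).
Distances from that point to each station vs reported:
  NEW: calculated 327.1 vs reported 327.1 → residual 0.0 km
  BRK: calculated 213.0 vs reported 213.0 → residual 0.0 km
  RCM: calculated 66.7 vs reported 117.2 → residual 50.5 km
  GSC: calculated 183.9 vs reported 183.9 → residual 0.0 km
NEW, BRK, GSC are mutually consistent (residuals ≈ 0); RCM is off by 50.5 km.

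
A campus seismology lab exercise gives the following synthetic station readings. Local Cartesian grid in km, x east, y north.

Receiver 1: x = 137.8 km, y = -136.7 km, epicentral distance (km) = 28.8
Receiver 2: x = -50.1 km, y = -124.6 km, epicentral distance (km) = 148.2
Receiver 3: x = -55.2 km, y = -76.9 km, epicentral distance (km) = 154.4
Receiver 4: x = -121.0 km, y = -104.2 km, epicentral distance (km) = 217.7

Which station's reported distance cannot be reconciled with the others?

Solve using three stations at a time. Using Receiver 2, Receiver 3, Receiver 4 (subtract circle equations pairwise → linear system) gives (x, y) ≈ (96.6, -104.5).
Distances from that point to each station vs reported:
  Receiver 1: calculated 52.3 vs reported 28.8 → residual 23.5 km
  Receiver 2: calculated 148.1 vs reported 148.2 → residual 0.1 km
  Receiver 3: calculated 154.3 vs reported 154.4 → residual 0.1 km
  Receiver 4: calculated 217.6 vs reported 217.7 → residual 0.1 km
Receiver 2, Receiver 3, Receiver 4 are mutually consistent (residuals ≈ 0); Receiver 1 is off by 23.5 km.

Receiver 1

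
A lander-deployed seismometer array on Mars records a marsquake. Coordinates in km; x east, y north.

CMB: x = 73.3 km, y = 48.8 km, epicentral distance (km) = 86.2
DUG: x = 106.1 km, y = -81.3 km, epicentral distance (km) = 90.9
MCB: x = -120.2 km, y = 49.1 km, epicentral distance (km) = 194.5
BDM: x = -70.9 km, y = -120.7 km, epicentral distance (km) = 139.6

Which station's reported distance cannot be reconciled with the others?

Solve using three stations at a time. Using CMB, DUG, BDM (subtract circle equations pairwise → linear system) gives (x, y) ≈ (32.9, -27.4).
Distances from that point to each station vs reported:
  CMB: calculated 86.2 vs reported 86.2 → residual 0.0 km
  DUG: calculated 90.9 vs reported 90.9 → residual 0.0 km
  MCB: calculated 171.2 vs reported 194.5 → residual 23.3 km
  BDM: calculated 139.6 vs reported 139.6 → residual 0.0 km
CMB, DUG, BDM are mutually consistent (residuals ≈ 0); MCB is off by 23.3 km.

MCB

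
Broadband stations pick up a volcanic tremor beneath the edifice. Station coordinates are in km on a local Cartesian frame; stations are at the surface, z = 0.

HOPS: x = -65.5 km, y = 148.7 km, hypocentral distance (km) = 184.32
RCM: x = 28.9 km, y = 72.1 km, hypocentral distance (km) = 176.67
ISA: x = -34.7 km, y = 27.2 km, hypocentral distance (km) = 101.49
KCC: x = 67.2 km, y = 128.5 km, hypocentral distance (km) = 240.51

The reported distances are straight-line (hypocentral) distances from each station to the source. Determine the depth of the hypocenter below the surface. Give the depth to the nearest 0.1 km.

Each station gives a sphere (x−x_i)² + (y−y_i)² + z² = d_i² (stations at z=0).
Subtracting the HOPS sphere from RCM and ISA: z² cancels, leaving linear equations in x and y:
188.8 x − 153.2 y = -17606.75
61.6 x − 243.0 y = -784.37
Solving: x ≈ -114.109, y ≈ -25.699 km (keep extra digits for the depth step; rounded: -114.1, -25.7).
Then from the HOPS sphere: z² = 184.32² − (x + 65.5)² − (y − 148.7)² with x = -114.109, y = -25.699, so z ≈ 34.583 ≈ 34.6 km.

34.6 km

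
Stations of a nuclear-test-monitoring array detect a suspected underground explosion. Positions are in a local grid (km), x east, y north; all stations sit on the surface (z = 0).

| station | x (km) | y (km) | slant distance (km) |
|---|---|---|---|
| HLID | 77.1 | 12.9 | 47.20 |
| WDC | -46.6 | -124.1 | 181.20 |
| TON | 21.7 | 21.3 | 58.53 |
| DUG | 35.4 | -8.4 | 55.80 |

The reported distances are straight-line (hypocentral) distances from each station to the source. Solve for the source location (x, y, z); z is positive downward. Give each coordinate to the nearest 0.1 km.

x ≈ 60.0 km, y ≈ 15.7 km, depth ≈ 43.9 km

Each station gives a sphere (x−x_i)² + (y−y_i)² + z² = d_i² (stations at z=0).
Subtracting the HLID sphere from WDC and TON: z² cancels, leaving linear equations in x and y:
-247.4 x − 274.0 y = -19144.05
-110.8 x + 16.8 y = -6384.16
Solving: x ≈ 59.999, y ≈ 15.695 km (keep extra digits for the depth step; rounded: 60.0, 15.7).
Then from the HLID sphere: z² = 47.20² − (x − 77.1)² − (y − 12.9)² with x = 59.999, y = 15.695, so z ≈ 43.904 ≈ 43.9 km.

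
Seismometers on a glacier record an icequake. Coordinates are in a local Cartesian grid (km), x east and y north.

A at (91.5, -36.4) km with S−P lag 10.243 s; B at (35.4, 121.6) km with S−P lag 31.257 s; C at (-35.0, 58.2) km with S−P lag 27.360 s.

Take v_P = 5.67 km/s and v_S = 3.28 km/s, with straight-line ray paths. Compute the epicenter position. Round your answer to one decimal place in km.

Distance from S−P lag: d = Δt · v_P v_S / (v_P − v_S) = Δt · (5.67·3.28)/(5.67−3.28) ≈ 7.7814·Δt.
So d_A = 79.71, d_B = 243.22, d_C = 212.90 km.
Circle about each station: (x − 91.5)² + (y + 36.4)² = 79.71²; (x − 35.4)² + (y − 121.6)² = 243.22²; (x + 35.0)² + (y − 58.2)² = 212.90².
Subtracting the A equation from the B and C equations removes the quadratic terms:
-112.2 x + 316.0 y = -46459.77
-253.0 x + 189.2 y = -44057.70
Solving the 2×2 system: x ≈ 87.4, y ≈ -116.0 km.

x ≈ 87.4 km, y ≈ -116.0 km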